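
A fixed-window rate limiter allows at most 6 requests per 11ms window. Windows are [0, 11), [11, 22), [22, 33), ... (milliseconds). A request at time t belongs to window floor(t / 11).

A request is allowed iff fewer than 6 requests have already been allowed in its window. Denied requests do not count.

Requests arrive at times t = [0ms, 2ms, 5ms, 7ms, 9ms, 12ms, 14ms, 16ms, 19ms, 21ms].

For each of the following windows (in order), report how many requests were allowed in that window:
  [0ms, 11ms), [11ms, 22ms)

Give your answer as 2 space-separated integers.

Answer: 5 5

Derivation:
Processing requests:
  req#1 t=0ms (window 0): ALLOW
  req#2 t=2ms (window 0): ALLOW
  req#3 t=5ms (window 0): ALLOW
  req#4 t=7ms (window 0): ALLOW
  req#5 t=9ms (window 0): ALLOW
  req#6 t=12ms (window 1): ALLOW
  req#7 t=14ms (window 1): ALLOW
  req#8 t=16ms (window 1): ALLOW
  req#9 t=19ms (window 1): ALLOW
  req#10 t=21ms (window 1): ALLOW

Allowed counts by window: 5 5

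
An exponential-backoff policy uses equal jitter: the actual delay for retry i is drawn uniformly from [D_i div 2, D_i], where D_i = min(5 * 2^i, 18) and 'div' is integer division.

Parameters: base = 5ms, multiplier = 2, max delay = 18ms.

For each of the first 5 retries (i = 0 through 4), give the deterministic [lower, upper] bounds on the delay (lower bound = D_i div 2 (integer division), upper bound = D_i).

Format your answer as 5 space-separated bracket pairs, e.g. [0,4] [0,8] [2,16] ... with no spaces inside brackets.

Computing bounds per retry:
  i=0: D_i=min(5*2^0,18)=5, bounds=[2,5]
  i=1: D_i=min(5*2^1,18)=10, bounds=[5,10]
  i=2: D_i=min(5*2^2,18)=18, bounds=[9,18]
  i=3: D_i=min(5*2^3,18)=18, bounds=[9,18]
  i=4: D_i=min(5*2^4,18)=18, bounds=[9,18]

Answer: [2,5] [5,10] [9,18] [9,18] [9,18]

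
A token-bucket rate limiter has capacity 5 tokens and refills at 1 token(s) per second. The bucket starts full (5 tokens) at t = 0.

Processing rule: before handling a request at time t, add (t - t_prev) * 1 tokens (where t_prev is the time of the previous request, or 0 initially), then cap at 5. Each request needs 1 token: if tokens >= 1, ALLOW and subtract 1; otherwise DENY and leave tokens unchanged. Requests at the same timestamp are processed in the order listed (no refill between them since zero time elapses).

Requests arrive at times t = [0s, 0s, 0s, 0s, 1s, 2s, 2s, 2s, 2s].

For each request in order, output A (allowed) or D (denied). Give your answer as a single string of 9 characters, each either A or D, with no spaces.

Answer: AAAAAAADD

Derivation:
Simulating step by step:
  req#1 t=0s: ALLOW
  req#2 t=0s: ALLOW
  req#3 t=0s: ALLOW
  req#4 t=0s: ALLOW
  req#5 t=1s: ALLOW
  req#6 t=2s: ALLOW
  req#7 t=2s: ALLOW
  req#8 t=2s: DENY
  req#9 t=2s: DENY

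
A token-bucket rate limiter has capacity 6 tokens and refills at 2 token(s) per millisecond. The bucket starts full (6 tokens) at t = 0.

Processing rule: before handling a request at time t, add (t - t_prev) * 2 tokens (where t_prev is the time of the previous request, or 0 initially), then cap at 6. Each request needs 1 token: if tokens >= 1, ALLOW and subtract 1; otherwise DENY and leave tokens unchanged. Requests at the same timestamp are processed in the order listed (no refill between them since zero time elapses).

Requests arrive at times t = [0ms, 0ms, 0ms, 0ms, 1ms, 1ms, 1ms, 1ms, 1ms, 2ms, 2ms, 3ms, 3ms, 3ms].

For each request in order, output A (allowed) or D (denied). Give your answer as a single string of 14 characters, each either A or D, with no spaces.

Simulating step by step:
  req#1 t=0ms: ALLOW
  req#2 t=0ms: ALLOW
  req#3 t=0ms: ALLOW
  req#4 t=0ms: ALLOW
  req#5 t=1ms: ALLOW
  req#6 t=1ms: ALLOW
  req#7 t=1ms: ALLOW
  req#8 t=1ms: ALLOW
  req#9 t=1ms: DENY
  req#10 t=2ms: ALLOW
  req#11 t=2ms: ALLOW
  req#12 t=3ms: ALLOW
  req#13 t=3ms: ALLOW
  req#14 t=3ms: DENY

Answer: AAAAAAAADAAAAD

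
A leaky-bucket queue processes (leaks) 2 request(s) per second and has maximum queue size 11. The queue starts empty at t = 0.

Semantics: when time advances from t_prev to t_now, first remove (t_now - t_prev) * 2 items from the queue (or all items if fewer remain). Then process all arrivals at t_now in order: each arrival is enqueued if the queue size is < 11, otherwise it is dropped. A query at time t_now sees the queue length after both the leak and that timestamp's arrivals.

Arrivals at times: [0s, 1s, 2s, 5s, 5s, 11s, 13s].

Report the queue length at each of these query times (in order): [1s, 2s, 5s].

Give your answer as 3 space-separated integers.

Answer: 1 1 2

Derivation:
Queue lengths at query times:
  query t=1s: backlog = 1
  query t=2s: backlog = 1
  query t=5s: backlog = 2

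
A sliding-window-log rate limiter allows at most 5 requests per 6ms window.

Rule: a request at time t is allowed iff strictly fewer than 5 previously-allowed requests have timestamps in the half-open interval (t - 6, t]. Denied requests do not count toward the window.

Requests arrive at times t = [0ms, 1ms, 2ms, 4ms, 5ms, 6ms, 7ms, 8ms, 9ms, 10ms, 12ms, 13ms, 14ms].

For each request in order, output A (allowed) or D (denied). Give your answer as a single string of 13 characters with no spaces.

Tracking allowed requests in the window:
  req#1 t=0ms: ALLOW
  req#2 t=1ms: ALLOW
  req#3 t=2ms: ALLOW
  req#4 t=4ms: ALLOW
  req#5 t=5ms: ALLOW
  req#6 t=6ms: ALLOW
  req#7 t=7ms: ALLOW
  req#8 t=8ms: ALLOW
  req#9 t=9ms: DENY
  req#10 t=10ms: ALLOW
  req#11 t=12ms: ALLOW
  req#12 t=13ms: ALLOW
  req#13 t=14ms: ALLOW

Answer: AAAAAAAADAAAA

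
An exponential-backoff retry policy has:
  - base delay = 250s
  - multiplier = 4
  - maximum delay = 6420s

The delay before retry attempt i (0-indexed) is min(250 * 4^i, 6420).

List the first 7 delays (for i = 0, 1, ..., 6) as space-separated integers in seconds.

Computing each delay:
  i=0: min(250*4^0, 6420) = 250
  i=1: min(250*4^1, 6420) = 1000
  i=2: min(250*4^2, 6420) = 4000
  i=3: min(250*4^3, 6420) = 6420
  i=4: min(250*4^4, 6420) = 6420
  i=5: min(250*4^5, 6420) = 6420
  i=6: min(250*4^6, 6420) = 6420

Answer: 250 1000 4000 6420 6420 6420 6420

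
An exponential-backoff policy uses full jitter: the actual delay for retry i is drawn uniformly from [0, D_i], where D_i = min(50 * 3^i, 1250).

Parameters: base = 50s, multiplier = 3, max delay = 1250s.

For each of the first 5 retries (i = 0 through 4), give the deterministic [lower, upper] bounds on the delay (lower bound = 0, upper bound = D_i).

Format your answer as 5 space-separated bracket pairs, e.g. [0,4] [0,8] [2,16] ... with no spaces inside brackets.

Computing bounds per retry:
  i=0: D_i=min(50*3^0,1250)=50, bounds=[0,50]
  i=1: D_i=min(50*3^1,1250)=150, bounds=[0,150]
  i=2: D_i=min(50*3^2,1250)=450, bounds=[0,450]
  i=3: D_i=min(50*3^3,1250)=1250, bounds=[0,1250]
  i=4: D_i=min(50*3^4,1250)=1250, bounds=[0,1250]

Answer: [0,50] [0,150] [0,450] [0,1250] [0,1250]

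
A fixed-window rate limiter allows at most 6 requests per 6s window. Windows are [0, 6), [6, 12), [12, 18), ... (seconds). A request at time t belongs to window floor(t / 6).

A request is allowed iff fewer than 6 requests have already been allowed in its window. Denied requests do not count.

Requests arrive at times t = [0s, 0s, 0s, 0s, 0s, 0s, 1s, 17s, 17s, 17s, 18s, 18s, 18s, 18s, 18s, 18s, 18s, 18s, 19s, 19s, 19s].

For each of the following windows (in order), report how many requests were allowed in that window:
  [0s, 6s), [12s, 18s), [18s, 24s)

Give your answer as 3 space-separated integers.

Processing requests:
  req#1 t=0s (window 0): ALLOW
  req#2 t=0s (window 0): ALLOW
  req#3 t=0s (window 0): ALLOW
  req#4 t=0s (window 0): ALLOW
  req#5 t=0s (window 0): ALLOW
  req#6 t=0s (window 0): ALLOW
  req#7 t=1s (window 0): DENY
  req#8 t=17s (window 2): ALLOW
  req#9 t=17s (window 2): ALLOW
  req#10 t=17s (window 2): ALLOW
  req#11 t=18s (window 3): ALLOW
  req#12 t=18s (window 3): ALLOW
  req#13 t=18s (window 3): ALLOW
  req#14 t=18s (window 3): ALLOW
  req#15 t=18s (window 3): ALLOW
  req#16 t=18s (window 3): ALLOW
  req#17 t=18s (window 3): DENY
  req#18 t=18s (window 3): DENY
  req#19 t=19s (window 3): DENY
  req#20 t=19s (window 3): DENY
  req#21 t=19s (window 3): DENY

Allowed counts by window: 6 3 6

Answer: 6 3 6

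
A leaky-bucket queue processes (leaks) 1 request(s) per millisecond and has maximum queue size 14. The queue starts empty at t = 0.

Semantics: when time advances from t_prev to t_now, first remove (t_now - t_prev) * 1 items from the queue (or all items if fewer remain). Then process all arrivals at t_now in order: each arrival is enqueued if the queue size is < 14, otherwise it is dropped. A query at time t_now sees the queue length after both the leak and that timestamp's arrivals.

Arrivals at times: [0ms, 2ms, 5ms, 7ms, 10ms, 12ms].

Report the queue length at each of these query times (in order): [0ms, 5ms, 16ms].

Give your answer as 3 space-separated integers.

Answer: 1 1 0

Derivation:
Queue lengths at query times:
  query t=0ms: backlog = 1
  query t=5ms: backlog = 1
  query t=16ms: backlog = 0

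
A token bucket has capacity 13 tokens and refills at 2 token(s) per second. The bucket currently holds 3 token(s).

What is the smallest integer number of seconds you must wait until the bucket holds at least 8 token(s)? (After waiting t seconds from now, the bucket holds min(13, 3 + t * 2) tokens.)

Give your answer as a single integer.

Need 3 + t * 2 >= 8, so t >= 5/2.
Smallest integer t = ceil(5/2) = 3.

Answer: 3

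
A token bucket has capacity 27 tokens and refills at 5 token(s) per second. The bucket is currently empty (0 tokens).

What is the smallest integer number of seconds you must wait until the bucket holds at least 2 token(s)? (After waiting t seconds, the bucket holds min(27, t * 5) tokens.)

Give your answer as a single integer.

Need t * 5 >= 2, so t >= 2/5.
Smallest integer t = ceil(2/5) = 1.

Answer: 1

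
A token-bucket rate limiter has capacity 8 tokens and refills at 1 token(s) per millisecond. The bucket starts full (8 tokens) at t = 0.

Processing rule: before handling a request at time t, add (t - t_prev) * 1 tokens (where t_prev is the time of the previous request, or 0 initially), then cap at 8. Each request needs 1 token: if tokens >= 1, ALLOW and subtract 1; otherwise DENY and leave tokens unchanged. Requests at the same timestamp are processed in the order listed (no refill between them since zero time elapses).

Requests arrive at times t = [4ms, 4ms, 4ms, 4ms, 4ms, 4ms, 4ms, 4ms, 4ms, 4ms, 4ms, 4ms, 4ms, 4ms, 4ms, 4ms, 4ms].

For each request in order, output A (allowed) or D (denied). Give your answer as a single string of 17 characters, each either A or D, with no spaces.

Simulating step by step:
  req#1 t=4ms: ALLOW
  req#2 t=4ms: ALLOW
  req#3 t=4ms: ALLOW
  req#4 t=4ms: ALLOW
  req#5 t=4ms: ALLOW
  req#6 t=4ms: ALLOW
  req#7 t=4ms: ALLOW
  req#8 t=4ms: ALLOW
  req#9 t=4ms: DENY
  req#10 t=4ms: DENY
  req#11 t=4ms: DENY
  req#12 t=4ms: DENY
  req#13 t=4ms: DENY
  req#14 t=4ms: DENY
  req#15 t=4ms: DENY
  req#16 t=4ms: DENY
  req#17 t=4ms: DENY

Answer: AAAAAAAADDDDDDDDD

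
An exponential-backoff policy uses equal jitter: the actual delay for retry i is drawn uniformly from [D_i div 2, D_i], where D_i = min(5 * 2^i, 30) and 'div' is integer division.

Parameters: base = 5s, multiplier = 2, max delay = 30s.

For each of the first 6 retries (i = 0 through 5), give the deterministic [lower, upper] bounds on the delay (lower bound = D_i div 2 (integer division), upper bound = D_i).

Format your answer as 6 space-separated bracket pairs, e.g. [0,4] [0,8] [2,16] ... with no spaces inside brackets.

Computing bounds per retry:
  i=0: D_i=min(5*2^0,30)=5, bounds=[2,5]
  i=1: D_i=min(5*2^1,30)=10, bounds=[5,10]
  i=2: D_i=min(5*2^2,30)=20, bounds=[10,20]
  i=3: D_i=min(5*2^3,30)=30, bounds=[15,30]
  i=4: D_i=min(5*2^4,30)=30, bounds=[15,30]
  i=5: D_i=min(5*2^5,30)=30, bounds=[15,30]

Answer: [2,5] [5,10] [10,20] [15,30] [15,30] [15,30]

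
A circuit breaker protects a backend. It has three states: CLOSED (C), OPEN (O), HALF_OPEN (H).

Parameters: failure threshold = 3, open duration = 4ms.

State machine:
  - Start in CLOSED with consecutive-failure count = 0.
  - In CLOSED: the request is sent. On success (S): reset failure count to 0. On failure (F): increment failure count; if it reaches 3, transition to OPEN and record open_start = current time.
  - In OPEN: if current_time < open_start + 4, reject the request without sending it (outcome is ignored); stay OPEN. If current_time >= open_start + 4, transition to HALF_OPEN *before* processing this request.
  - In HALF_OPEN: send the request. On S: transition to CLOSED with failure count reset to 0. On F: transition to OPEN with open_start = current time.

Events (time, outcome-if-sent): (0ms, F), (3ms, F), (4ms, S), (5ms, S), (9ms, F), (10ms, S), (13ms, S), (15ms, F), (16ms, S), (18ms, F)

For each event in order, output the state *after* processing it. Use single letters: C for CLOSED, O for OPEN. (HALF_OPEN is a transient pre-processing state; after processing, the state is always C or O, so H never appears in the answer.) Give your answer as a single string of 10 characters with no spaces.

State after each event:
  event#1 t=0ms outcome=F: state=CLOSED
  event#2 t=3ms outcome=F: state=CLOSED
  event#3 t=4ms outcome=S: state=CLOSED
  event#4 t=5ms outcome=S: state=CLOSED
  event#5 t=9ms outcome=F: state=CLOSED
  event#6 t=10ms outcome=S: state=CLOSED
  event#7 t=13ms outcome=S: state=CLOSED
  event#8 t=15ms outcome=F: state=CLOSED
  event#9 t=16ms outcome=S: state=CLOSED
  event#10 t=18ms outcome=F: state=CLOSED

Answer: CCCCCCCCCC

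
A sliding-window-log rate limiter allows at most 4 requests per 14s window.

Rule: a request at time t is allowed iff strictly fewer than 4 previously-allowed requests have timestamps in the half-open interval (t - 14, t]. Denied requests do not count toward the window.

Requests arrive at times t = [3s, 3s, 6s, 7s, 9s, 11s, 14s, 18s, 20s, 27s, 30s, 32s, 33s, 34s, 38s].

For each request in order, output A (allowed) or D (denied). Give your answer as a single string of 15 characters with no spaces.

Tracking allowed requests in the window:
  req#1 t=3s: ALLOW
  req#2 t=3s: ALLOW
  req#3 t=6s: ALLOW
  req#4 t=7s: ALLOW
  req#5 t=9s: DENY
  req#6 t=11s: DENY
  req#7 t=14s: DENY
  req#8 t=18s: ALLOW
  req#9 t=20s: ALLOW
  req#10 t=27s: ALLOW
  req#11 t=30s: ALLOW
  req#12 t=32s: ALLOW
  req#13 t=33s: DENY
  req#14 t=34s: ALLOW
  req#15 t=38s: DENY

Answer: AAAADDDAAAAADAD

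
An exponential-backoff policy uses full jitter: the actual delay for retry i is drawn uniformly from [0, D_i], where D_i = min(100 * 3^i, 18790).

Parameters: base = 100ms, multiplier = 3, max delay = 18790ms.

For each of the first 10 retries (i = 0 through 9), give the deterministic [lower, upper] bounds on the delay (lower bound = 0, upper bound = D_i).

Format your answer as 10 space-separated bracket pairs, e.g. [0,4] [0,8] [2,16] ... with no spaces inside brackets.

Computing bounds per retry:
  i=0: D_i=min(100*3^0,18790)=100, bounds=[0,100]
  i=1: D_i=min(100*3^1,18790)=300, bounds=[0,300]
  i=2: D_i=min(100*3^2,18790)=900, bounds=[0,900]
  i=3: D_i=min(100*3^3,18790)=2700, bounds=[0,2700]
  i=4: D_i=min(100*3^4,18790)=8100, bounds=[0,8100]
  i=5: D_i=min(100*3^5,18790)=18790, bounds=[0,18790]
  i=6: D_i=min(100*3^6,18790)=18790, bounds=[0,18790]
  i=7: D_i=min(100*3^7,18790)=18790, bounds=[0,18790]
  i=8: D_i=min(100*3^8,18790)=18790, bounds=[0,18790]
  i=9: D_i=min(100*3^9,18790)=18790, bounds=[0,18790]

Answer: [0,100] [0,300] [0,900] [0,2700] [0,8100] [0,18790] [0,18790] [0,18790] [0,18790] [0,18790]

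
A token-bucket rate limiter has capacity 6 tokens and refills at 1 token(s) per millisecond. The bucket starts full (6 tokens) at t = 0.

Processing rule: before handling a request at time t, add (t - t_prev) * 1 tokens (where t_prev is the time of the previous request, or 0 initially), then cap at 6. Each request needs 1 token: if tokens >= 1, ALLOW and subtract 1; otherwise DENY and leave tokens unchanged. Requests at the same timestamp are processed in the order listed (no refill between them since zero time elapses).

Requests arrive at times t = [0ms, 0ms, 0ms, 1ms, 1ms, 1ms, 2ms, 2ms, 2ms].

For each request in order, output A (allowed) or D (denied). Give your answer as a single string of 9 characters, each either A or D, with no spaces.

Answer: AAAAAAAAD

Derivation:
Simulating step by step:
  req#1 t=0ms: ALLOW
  req#2 t=0ms: ALLOW
  req#3 t=0ms: ALLOW
  req#4 t=1ms: ALLOW
  req#5 t=1ms: ALLOW
  req#6 t=1ms: ALLOW
  req#7 t=2ms: ALLOW
  req#8 t=2ms: ALLOW
  req#9 t=2ms: DENY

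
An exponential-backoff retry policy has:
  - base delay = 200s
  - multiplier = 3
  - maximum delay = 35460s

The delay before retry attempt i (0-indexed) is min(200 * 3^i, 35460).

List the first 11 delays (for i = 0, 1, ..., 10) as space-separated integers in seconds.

Computing each delay:
  i=0: min(200*3^0, 35460) = 200
  i=1: min(200*3^1, 35460) = 600
  i=2: min(200*3^2, 35460) = 1800
  i=3: min(200*3^3, 35460) = 5400
  i=4: min(200*3^4, 35460) = 16200
  i=5: min(200*3^5, 35460) = 35460
  i=6: min(200*3^6, 35460) = 35460
  i=7: min(200*3^7, 35460) = 35460
  i=8: min(200*3^8, 35460) = 35460
  i=9: min(200*3^9, 35460) = 35460
  i=10: min(200*3^10, 35460) = 35460

Answer: 200 600 1800 5400 16200 35460 35460 35460 35460 35460 35460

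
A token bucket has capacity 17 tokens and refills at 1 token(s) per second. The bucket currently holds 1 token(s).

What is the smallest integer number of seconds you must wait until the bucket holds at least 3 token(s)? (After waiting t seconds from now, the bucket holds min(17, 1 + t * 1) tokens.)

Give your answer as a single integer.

Need 1 + t * 1 >= 3, so t >= 2/1.
Smallest integer t = ceil(2/1) = 2.

Answer: 2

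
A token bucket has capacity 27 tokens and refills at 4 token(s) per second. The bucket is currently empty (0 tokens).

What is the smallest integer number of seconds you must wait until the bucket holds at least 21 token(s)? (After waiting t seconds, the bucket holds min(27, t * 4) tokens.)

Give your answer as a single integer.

Need t * 4 >= 21, so t >= 21/4.
Smallest integer t = ceil(21/4) = 6.

Answer: 6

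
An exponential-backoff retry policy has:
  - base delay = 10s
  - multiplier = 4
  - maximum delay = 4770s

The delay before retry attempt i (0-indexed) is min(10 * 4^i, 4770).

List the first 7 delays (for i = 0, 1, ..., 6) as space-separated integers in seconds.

Computing each delay:
  i=0: min(10*4^0, 4770) = 10
  i=1: min(10*4^1, 4770) = 40
  i=2: min(10*4^2, 4770) = 160
  i=3: min(10*4^3, 4770) = 640
  i=4: min(10*4^4, 4770) = 2560
  i=5: min(10*4^5, 4770) = 4770
  i=6: min(10*4^6, 4770) = 4770

Answer: 10 40 160 640 2560 4770 4770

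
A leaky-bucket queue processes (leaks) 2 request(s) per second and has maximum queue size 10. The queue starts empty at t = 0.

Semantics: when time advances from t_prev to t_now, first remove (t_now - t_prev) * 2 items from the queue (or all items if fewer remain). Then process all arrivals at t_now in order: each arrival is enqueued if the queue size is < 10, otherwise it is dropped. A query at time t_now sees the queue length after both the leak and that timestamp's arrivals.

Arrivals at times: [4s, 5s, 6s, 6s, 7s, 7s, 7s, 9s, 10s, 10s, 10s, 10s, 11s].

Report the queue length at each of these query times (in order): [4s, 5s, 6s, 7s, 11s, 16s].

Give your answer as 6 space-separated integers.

Queue lengths at query times:
  query t=4s: backlog = 1
  query t=5s: backlog = 1
  query t=6s: backlog = 2
  query t=7s: backlog = 3
  query t=11s: backlog = 3
  query t=16s: backlog = 0

Answer: 1 1 2 3 3 0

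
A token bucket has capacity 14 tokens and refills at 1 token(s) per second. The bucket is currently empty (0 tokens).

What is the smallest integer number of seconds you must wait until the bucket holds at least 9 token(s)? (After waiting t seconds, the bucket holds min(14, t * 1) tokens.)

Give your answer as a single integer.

Answer: 9

Derivation:
Need t * 1 >= 9, so t >= 9/1.
Smallest integer t = ceil(9/1) = 9.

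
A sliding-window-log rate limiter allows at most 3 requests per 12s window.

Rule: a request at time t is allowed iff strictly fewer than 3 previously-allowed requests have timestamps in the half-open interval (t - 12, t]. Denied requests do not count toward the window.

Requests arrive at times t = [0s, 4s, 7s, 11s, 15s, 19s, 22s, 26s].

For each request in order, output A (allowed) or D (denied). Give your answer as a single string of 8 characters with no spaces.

Tracking allowed requests in the window:
  req#1 t=0s: ALLOW
  req#2 t=4s: ALLOW
  req#3 t=7s: ALLOW
  req#4 t=11s: DENY
  req#5 t=15s: ALLOW
  req#6 t=19s: ALLOW
  req#7 t=22s: ALLOW
  req#8 t=26s: DENY

Answer: AAADAAAD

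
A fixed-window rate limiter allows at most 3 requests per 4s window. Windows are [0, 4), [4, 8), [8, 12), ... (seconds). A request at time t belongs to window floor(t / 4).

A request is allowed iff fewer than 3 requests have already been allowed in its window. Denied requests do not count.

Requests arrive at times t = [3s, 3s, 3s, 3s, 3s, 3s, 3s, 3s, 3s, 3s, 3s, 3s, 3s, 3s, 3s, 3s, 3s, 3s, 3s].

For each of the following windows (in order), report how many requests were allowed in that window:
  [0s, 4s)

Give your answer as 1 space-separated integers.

Answer: 3

Derivation:
Processing requests:
  req#1 t=3s (window 0): ALLOW
  req#2 t=3s (window 0): ALLOW
  req#3 t=3s (window 0): ALLOW
  req#4 t=3s (window 0): DENY
  req#5 t=3s (window 0): DENY
  req#6 t=3s (window 0): DENY
  req#7 t=3s (window 0): DENY
  req#8 t=3s (window 0): DENY
  req#9 t=3s (window 0): DENY
  req#10 t=3s (window 0): DENY
  req#11 t=3s (window 0): DENY
  req#12 t=3s (window 0): DENY
  req#13 t=3s (window 0): DENY
  req#14 t=3s (window 0): DENY
  req#15 t=3s (window 0): DENY
  req#16 t=3s (window 0): DENY
  req#17 t=3s (window 0): DENY
  req#18 t=3s (window 0): DENY
  req#19 t=3s (window 0): DENY

Allowed counts by window: 3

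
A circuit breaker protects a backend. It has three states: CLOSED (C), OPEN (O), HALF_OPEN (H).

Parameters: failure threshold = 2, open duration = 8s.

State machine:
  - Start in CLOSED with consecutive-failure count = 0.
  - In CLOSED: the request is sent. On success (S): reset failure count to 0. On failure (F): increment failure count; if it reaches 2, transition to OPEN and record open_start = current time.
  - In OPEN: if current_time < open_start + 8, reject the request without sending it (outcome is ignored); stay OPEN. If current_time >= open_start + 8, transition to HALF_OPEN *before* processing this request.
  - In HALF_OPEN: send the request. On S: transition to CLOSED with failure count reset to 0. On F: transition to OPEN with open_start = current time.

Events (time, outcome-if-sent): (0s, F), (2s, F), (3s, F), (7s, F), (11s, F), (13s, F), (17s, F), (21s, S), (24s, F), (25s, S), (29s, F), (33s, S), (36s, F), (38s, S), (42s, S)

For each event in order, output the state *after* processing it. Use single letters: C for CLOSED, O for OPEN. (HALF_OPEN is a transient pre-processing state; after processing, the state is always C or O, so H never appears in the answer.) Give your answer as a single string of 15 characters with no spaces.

State after each event:
  event#1 t=0s outcome=F: state=CLOSED
  event#2 t=2s outcome=F: state=OPEN
  event#3 t=3s outcome=F: state=OPEN
  event#4 t=7s outcome=F: state=OPEN
  event#5 t=11s outcome=F: state=OPEN
  event#6 t=13s outcome=F: state=OPEN
  event#7 t=17s outcome=F: state=OPEN
  event#8 t=21s outcome=S: state=CLOSED
  event#9 t=24s outcome=F: state=CLOSED
  event#10 t=25s outcome=S: state=CLOSED
  event#11 t=29s outcome=F: state=CLOSED
  event#12 t=33s outcome=S: state=CLOSED
  event#13 t=36s outcome=F: state=CLOSED
  event#14 t=38s outcome=S: state=CLOSED
  event#15 t=42s outcome=S: state=CLOSED

Answer: COOOOOOCCCCCCCC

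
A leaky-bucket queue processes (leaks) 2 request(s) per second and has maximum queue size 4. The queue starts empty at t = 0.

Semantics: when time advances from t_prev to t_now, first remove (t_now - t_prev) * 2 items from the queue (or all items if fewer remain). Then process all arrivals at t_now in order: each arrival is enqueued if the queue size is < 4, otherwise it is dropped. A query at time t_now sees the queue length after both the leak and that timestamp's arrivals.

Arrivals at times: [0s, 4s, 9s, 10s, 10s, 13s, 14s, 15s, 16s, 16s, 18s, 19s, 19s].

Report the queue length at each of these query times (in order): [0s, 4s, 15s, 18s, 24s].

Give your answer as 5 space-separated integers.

Answer: 1 1 1 1 0

Derivation:
Queue lengths at query times:
  query t=0s: backlog = 1
  query t=4s: backlog = 1
  query t=15s: backlog = 1
  query t=18s: backlog = 1
  query t=24s: backlog = 0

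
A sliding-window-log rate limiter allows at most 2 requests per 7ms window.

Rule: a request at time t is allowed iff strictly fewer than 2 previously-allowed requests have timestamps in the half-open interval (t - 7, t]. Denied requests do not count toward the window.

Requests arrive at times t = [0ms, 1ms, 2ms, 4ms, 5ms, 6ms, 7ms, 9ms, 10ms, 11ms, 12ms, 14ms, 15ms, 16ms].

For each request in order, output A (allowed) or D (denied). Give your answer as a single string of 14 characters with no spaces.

Tracking allowed requests in the window:
  req#1 t=0ms: ALLOW
  req#2 t=1ms: ALLOW
  req#3 t=2ms: DENY
  req#4 t=4ms: DENY
  req#5 t=5ms: DENY
  req#6 t=6ms: DENY
  req#7 t=7ms: ALLOW
  req#8 t=9ms: ALLOW
  req#9 t=10ms: DENY
  req#10 t=11ms: DENY
  req#11 t=12ms: DENY
  req#12 t=14ms: ALLOW
  req#13 t=15ms: DENY
  req#14 t=16ms: ALLOW

Answer: AADDDDAADDDADA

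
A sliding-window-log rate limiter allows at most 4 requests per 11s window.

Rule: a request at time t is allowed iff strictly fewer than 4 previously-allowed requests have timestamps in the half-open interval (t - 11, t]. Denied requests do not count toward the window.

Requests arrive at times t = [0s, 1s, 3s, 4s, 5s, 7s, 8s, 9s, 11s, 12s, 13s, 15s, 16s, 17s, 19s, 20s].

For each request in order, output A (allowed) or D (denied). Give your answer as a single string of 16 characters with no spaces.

Tracking allowed requests in the window:
  req#1 t=0s: ALLOW
  req#2 t=1s: ALLOW
  req#3 t=3s: ALLOW
  req#4 t=4s: ALLOW
  req#5 t=5s: DENY
  req#6 t=7s: DENY
  req#7 t=8s: DENY
  req#8 t=9s: DENY
  req#9 t=11s: ALLOW
  req#10 t=12s: ALLOW
  req#11 t=13s: DENY
  req#12 t=15s: ALLOW
  req#13 t=16s: ALLOW
  req#14 t=17s: DENY
  req#15 t=19s: DENY
  req#16 t=20s: DENY

Answer: AAAADDDDAADAADDD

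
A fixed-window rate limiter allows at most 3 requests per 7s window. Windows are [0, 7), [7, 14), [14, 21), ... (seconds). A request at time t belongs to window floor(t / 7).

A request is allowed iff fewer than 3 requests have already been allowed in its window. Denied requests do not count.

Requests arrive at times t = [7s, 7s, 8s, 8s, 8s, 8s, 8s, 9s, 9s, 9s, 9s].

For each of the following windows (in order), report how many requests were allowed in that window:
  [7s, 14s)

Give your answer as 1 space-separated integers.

Answer: 3

Derivation:
Processing requests:
  req#1 t=7s (window 1): ALLOW
  req#2 t=7s (window 1): ALLOW
  req#3 t=8s (window 1): ALLOW
  req#4 t=8s (window 1): DENY
  req#5 t=8s (window 1): DENY
  req#6 t=8s (window 1): DENY
  req#7 t=8s (window 1): DENY
  req#8 t=9s (window 1): DENY
  req#9 t=9s (window 1): DENY
  req#10 t=9s (window 1): DENY
  req#11 t=9s (window 1): DENY

Allowed counts by window: 3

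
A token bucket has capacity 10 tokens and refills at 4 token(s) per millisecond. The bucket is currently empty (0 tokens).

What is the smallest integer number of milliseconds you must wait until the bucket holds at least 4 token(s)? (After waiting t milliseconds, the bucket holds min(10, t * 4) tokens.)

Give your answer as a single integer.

Need t * 4 >= 4, so t >= 4/4.
Smallest integer t = ceil(4/4) = 1.

Answer: 1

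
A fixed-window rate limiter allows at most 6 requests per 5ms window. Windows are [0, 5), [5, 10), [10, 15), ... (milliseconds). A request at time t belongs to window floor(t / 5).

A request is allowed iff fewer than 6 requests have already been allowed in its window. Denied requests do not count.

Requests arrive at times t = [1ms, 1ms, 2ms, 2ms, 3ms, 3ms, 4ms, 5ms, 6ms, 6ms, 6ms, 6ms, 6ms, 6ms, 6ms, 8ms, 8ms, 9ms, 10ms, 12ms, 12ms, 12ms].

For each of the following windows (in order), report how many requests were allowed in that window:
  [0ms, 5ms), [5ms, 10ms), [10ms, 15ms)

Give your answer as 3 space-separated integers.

Answer: 6 6 4

Derivation:
Processing requests:
  req#1 t=1ms (window 0): ALLOW
  req#2 t=1ms (window 0): ALLOW
  req#3 t=2ms (window 0): ALLOW
  req#4 t=2ms (window 0): ALLOW
  req#5 t=3ms (window 0): ALLOW
  req#6 t=3ms (window 0): ALLOW
  req#7 t=4ms (window 0): DENY
  req#8 t=5ms (window 1): ALLOW
  req#9 t=6ms (window 1): ALLOW
  req#10 t=6ms (window 1): ALLOW
  req#11 t=6ms (window 1): ALLOW
  req#12 t=6ms (window 1): ALLOW
  req#13 t=6ms (window 1): ALLOW
  req#14 t=6ms (window 1): DENY
  req#15 t=6ms (window 1): DENY
  req#16 t=8ms (window 1): DENY
  req#17 t=8ms (window 1): DENY
  req#18 t=9ms (window 1): DENY
  req#19 t=10ms (window 2): ALLOW
  req#20 t=12ms (window 2): ALLOW
  req#21 t=12ms (window 2): ALLOW
  req#22 t=12ms (window 2): ALLOW

Allowed counts by window: 6 6 4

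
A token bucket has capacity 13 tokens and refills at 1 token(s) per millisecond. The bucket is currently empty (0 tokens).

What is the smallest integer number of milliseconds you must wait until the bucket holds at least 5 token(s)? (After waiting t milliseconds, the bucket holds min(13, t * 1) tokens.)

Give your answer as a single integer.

Answer: 5

Derivation:
Need t * 1 >= 5, so t >= 5/1.
Smallest integer t = ceil(5/1) = 5.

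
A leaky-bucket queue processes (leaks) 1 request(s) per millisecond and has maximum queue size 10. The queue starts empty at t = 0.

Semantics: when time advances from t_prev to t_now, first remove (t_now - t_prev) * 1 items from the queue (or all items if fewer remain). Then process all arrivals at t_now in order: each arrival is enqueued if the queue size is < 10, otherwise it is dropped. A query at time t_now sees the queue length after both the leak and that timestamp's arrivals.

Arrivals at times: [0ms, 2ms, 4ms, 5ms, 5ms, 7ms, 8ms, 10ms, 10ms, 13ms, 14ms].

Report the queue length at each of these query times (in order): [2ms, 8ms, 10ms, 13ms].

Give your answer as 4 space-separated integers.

Queue lengths at query times:
  query t=2ms: backlog = 1
  query t=8ms: backlog = 1
  query t=10ms: backlog = 2
  query t=13ms: backlog = 1

Answer: 1 1 2 1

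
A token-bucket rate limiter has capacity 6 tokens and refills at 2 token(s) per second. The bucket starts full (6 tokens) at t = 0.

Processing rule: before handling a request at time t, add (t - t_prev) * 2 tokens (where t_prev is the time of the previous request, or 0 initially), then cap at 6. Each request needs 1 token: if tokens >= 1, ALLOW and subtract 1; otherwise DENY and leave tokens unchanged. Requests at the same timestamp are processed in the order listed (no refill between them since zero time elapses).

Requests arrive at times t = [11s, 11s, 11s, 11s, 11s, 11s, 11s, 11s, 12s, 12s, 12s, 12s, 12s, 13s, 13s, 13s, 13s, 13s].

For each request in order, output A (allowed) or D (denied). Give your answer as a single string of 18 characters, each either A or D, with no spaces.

Answer: AAAAAADDAADDDAADDD

Derivation:
Simulating step by step:
  req#1 t=11s: ALLOW
  req#2 t=11s: ALLOW
  req#3 t=11s: ALLOW
  req#4 t=11s: ALLOW
  req#5 t=11s: ALLOW
  req#6 t=11s: ALLOW
  req#7 t=11s: DENY
  req#8 t=11s: DENY
  req#9 t=12s: ALLOW
  req#10 t=12s: ALLOW
  req#11 t=12s: DENY
  req#12 t=12s: DENY
  req#13 t=12s: DENY
  req#14 t=13s: ALLOW
  req#15 t=13s: ALLOW
  req#16 t=13s: DENY
  req#17 t=13s: DENY
  req#18 t=13s: DENY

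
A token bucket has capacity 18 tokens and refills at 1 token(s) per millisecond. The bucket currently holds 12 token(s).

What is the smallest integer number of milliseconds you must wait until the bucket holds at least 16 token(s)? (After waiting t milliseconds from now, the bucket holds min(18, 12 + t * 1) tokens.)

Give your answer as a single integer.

Answer: 4

Derivation:
Need 12 + t * 1 >= 16, so t >= 4/1.
Smallest integer t = ceil(4/1) = 4.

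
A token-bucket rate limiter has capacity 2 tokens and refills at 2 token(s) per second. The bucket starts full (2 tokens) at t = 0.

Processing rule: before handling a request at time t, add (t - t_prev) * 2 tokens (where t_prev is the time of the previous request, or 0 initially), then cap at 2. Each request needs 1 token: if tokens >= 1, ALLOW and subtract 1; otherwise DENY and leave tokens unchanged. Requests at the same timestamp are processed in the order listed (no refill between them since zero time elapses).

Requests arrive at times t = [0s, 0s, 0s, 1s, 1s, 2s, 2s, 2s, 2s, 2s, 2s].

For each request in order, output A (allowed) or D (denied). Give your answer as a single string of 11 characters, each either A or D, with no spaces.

Answer: AADAAAADDDD

Derivation:
Simulating step by step:
  req#1 t=0s: ALLOW
  req#2 t=0s: ALLOW
  req#3 t=0s: DENY
  req#4 t=1s: ALLOW
  req#5 t=1s: ALLOW
  req#6 t=2s: ALLOW
  req#7 t=2s: ALLOW
  req#8 t=2s: DENY
  req#9 t=2s: DENY
  req#10 t=2s: DENY
  req#11 t=2s: DENY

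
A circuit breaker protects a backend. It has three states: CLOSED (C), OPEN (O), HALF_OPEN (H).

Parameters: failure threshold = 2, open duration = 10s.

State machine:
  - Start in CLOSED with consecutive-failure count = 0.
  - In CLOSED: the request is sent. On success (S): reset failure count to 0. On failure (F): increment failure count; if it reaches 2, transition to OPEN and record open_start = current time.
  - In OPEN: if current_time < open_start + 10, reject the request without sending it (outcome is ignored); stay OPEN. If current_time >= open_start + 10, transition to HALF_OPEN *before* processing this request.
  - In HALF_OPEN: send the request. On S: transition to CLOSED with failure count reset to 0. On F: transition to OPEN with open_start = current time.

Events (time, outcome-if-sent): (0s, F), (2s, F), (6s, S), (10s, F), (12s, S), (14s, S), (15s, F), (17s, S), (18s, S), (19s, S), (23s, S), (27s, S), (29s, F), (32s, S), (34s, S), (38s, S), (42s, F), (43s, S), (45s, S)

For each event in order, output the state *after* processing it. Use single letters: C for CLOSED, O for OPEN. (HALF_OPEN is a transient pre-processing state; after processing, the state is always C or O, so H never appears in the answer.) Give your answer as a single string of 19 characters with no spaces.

Answer: COOOCCCCCCCCCCCCCCC

Derivation:
State after each event:
  event#1 t=0s outcome=F: state=CLOSED
  event#2 t=2s outcome=F: state=OPEN
  event#3 t=6s outcome=S: state=OPEN
  event#4 t=10s outcome=F: state=OPEN
  event#5 t=12s outcome=S: state=CLOSED
  event#6 t=14s outcome=S: state=CLOSED
  event#7 t=15s outcome=F: state=CLOSED
  event#8 t=17s outcome=S: state=CLOSED
  event#9 t=18s outcome=S: state=CLOSED
  event#10 t=19s outcome=S: state=CLOSED
  event#11 t=23s outcome=S: state=CLOSED
  event#12 t=27s outcome=S: state=CLOSED
  event#13 t=29s outcome=F: state=CLOSED
  event#14 t=32s outcome=S: state=CLOSED
  event#15 t=34s outcome=S: state=CLOSED
  event#16 t=38s outcome=S: state=CLOSED
  event#17 t=42s outcome=F: state=CLOSED
  event#18 t=43s outcome=S: state=CLOSED
  event#19 t=45s outcome=S: state=CLOSED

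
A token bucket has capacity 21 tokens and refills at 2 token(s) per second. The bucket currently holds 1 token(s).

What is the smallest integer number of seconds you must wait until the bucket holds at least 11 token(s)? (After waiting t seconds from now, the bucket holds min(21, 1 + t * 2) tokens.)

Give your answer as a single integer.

Answer: 5

Derivation:
Need 1 + t * 2 >= 11, so t >= 10/2.
Smallest integer t = ceil(10/2) = 5.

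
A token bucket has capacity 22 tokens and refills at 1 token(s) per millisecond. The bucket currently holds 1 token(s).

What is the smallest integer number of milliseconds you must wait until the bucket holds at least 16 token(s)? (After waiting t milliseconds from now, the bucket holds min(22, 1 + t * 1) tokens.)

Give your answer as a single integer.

Need 1 + t * 1 >= 16, so t >= 15/1.
Smallest integer t = ceil(15/1) = 15.

Answer: 15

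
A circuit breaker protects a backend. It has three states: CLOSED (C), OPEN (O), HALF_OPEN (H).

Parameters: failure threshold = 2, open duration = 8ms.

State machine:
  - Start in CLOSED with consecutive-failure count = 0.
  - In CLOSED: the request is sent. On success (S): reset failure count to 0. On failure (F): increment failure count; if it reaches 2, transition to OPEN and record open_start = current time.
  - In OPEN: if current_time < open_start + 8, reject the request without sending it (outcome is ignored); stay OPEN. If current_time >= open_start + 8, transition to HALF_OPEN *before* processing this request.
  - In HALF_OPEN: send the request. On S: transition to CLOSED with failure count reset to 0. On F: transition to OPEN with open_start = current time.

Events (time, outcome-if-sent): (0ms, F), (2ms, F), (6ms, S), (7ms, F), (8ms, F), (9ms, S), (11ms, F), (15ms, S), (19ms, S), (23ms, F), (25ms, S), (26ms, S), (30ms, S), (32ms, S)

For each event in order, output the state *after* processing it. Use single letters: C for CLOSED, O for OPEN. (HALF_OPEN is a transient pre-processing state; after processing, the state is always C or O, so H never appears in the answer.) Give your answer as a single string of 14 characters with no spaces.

State after each event:
  event#1 t=0ms outcome=F: state=CLOSED
  event#2 t=2ms outcome=F: state=OPEN
  event#3 t=6ms outcome=S: state=OPEN
  event#4 t=7ms outcome=F: state=OPEN
  event#5 t=8ms outcome=F: state=OPEN
  event#6 t=9ms outcome=S: state=OPEN
  event#7 t=11ms outcome=F: state=OPEN
  event#8 t=15ms outcome=S: state=OPEN
  event#9 t=19ms outcome=S: state=CLOSED
  event#10 t=23ms outcome=F: state=CLOSED
  event#11 t=25ms outcome=S: state=CLOSED
  event#12 t=26ms outcome=S: state=CLOSED
  event#13 t=30ms outcome=S: state=CLOSED
  event#14 t=32ms outcome=S: state=CLOSED

Answer: COOOOOOOCCCCCC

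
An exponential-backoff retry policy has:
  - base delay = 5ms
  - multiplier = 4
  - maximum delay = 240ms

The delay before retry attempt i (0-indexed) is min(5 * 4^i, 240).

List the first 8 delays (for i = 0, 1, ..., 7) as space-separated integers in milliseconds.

Computing each delay:
  i=0: min(5*4^0, 240) = 5
  i=1: min(5*4^1, 240) = 20
  i=2: min(5*4^2, 240) = 80
  i=3: min(5*4^3, 240) = 240
  i=4: min(5*4^4, 240) = 240
  i=5: min(5*4^5, 240) = 240
  i=6: min(5*4^6, 240) = 240
  i=7: min(5*4^7, 240) = 240

Answer: 5 20 80 240 240 240 240 240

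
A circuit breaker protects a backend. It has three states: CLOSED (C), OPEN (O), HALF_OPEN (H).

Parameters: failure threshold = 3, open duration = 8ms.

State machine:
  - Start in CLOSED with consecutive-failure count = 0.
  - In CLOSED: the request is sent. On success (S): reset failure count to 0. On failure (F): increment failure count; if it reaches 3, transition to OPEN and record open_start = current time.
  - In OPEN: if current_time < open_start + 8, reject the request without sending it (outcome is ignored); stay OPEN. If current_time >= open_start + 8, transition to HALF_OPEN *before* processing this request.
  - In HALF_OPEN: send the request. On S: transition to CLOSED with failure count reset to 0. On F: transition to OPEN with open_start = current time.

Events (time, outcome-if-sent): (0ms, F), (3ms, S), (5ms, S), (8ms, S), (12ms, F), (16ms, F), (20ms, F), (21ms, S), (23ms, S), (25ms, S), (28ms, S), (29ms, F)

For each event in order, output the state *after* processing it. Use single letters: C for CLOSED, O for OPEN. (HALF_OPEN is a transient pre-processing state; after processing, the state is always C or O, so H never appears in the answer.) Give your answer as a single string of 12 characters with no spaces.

State after each event:
  event#1 t=0ms outcome=F: state=CLOSED
  event#2 t=3ms outcome=S: state=CLOSED
  event#3 t=5ms outcome=S: state=CLOSED
  event#4 t=8ms outcome=S: state=CLOSED
  event#5 t=12ms outcome=F: state=CLOSED
  event#6 t=16ms outcome=F: state=CLOSED
  event#7 t=20ms outcome=F: state=OPEN
  event#8 t=21ms outcome=S: state=OPEN
  event#9 t=23ms outcome=S: state=OPEN
  event#10 t=25ms outcome=S: state=OPEN
  event#11 t=28ms outcome=S: state=CLOSED
  event#12 t=29ms outcome=F: state=CLOSED

Answer: CCCCCCOOOOCC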